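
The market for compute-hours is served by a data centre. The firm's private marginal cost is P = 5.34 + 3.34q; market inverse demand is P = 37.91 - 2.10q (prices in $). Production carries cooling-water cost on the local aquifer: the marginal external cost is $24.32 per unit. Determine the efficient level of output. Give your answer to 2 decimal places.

q* = 1.52

Social marginal cost = private MC + MEC = 29.66 + 3.34q.
Set SMC = demand: 29.66 + 3.34q = 37.91 - 2.10q → q* = 1.5165.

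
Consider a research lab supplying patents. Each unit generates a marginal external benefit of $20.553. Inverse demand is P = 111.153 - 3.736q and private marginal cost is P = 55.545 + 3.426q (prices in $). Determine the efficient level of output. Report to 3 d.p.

Social marginal cost = private MC − MEB = 34.992 + 3.426q.
Set SMC = demand: 34.992 + 3.426q = 111.153 - 3.736q → q* = 10.6340.

q* = 10.634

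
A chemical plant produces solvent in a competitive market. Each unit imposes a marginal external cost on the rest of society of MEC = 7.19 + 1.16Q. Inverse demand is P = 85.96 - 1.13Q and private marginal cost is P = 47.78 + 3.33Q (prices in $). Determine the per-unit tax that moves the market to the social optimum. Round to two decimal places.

Social marginal cost = private MC + MEC = 54.97 + 4.49Q.
Set SMC = demand: 54.97 + 4.49Q = 85.96 - 1.13Q → Q* = 5.5142.
The Pigouvian tax equals MEC at Q*: 7.19 + 1.16×5.5142 = 13.5865.

tax = $13.59 per unit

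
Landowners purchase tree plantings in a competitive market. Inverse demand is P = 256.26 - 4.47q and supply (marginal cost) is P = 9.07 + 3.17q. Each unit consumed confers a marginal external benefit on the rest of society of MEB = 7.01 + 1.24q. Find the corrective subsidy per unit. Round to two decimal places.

Social marginal benefit = demand + MEB = 263.27 - 3.23q.
Set SMB = MC: 263.27 - 3.23q = 9.07 + 3.17q → q* = 39.7188.
The Pigouvian subsidy equals MEB at q*: 7.01 + 1.24×39.7188 = 56.2613.

subsidy = 56.26 per unit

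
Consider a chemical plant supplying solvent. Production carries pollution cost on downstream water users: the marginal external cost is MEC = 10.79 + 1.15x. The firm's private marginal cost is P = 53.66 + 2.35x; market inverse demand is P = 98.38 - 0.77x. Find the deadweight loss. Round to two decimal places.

DWL = 87.10

Market equilibrium (private): 53.66 + 2.35x = 98.38 - 0.77x → x_m = 14.3333.
Social marginal cost = private MC + MEC = 64.45 + 3.50x.
Set SMC = demand: 64.45 + 3.50x = 98.38 - 0.77x → x* = 7.9461.
The welfare-loss triangle has base |x_m − x*| and height MEC(x_m) (the vertical gap between SMC and demand is zero at x* and MEC at x_m).
DWL = ½ × 6.3872 × 27.2733 = 87.1000.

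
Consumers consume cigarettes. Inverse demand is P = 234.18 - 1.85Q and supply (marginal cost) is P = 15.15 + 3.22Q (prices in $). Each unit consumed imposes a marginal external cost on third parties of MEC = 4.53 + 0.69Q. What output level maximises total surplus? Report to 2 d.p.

Social marginal benefit = demand − MEC = 229.65 - 2.54Q.
Set SMB = MC: 229.65 - 2.54Q = 15.15 + 3.22Q → Q* = 37.2396.

Q* = 37.24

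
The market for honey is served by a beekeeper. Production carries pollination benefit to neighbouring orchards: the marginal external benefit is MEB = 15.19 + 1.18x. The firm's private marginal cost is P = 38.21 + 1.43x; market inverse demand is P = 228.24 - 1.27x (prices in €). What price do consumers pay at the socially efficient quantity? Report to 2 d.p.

Social marginal cost = private MC − MEB = 23.02 + 0.25x.
Set SMC = demand: 23.02 + 0.25x = 228.24 - 1.27x → x* = 135.0132.
Consumer price on the demand curve at x*: 228.24 − 1.27×135.0132 = 56.7732.

P = €56.77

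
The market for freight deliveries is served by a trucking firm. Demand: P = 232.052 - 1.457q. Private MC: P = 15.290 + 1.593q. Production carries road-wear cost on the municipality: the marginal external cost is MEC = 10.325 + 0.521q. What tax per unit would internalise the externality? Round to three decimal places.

tax = 40.444 per unit

Social marginal cost = private MC + MEC = 25.615 + 2.114q.
Set SMC = demand: 25.615 + 2.114q = 232.052 - 1.457q → q* = 57.8093.
The Pigouvian tax equals MEC at q*: 10.325 + 0.521×57.8093 = 40.4436.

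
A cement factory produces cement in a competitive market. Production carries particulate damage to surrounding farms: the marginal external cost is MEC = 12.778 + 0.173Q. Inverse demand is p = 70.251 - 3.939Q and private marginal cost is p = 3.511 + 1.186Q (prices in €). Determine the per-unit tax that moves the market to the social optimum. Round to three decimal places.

tax = €14.540 per unit

Social marginal cost = private MC + MEC = 16.289 + 1.359Q.
Set SMC = demand: 16.289 + 1.359Q = 70.251 - 3.939Q → Q* = 10.1854.
The Pigouvian tax equals MEC at Q*: 12.778 + 0.173×10.1854 = 14.5401.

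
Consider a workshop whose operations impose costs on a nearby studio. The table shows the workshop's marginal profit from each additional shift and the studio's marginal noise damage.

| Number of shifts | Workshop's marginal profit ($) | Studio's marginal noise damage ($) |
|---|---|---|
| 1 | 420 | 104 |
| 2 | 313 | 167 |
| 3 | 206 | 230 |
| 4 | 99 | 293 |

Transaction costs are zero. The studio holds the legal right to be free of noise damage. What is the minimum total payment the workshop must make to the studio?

$271

Efficient level: marginal profit ≥ marginal noise damage through level 2, so k* = 2.
With the studio holding the right, the workshop must at least compensate total damage at k*: 104 + 167 = 271.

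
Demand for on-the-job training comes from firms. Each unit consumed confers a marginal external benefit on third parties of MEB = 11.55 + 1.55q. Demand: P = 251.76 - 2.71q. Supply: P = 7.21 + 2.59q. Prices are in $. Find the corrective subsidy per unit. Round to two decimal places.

subsidy = $117.40 per unit

Social marginal benefit = demand + MEB = 263.31 - 1.16q.
Set SMB = MC: 263.31 - 1.16q = 7.21 + 2.59q → q* = 68.2933.
The Pigouvian subsidy equals MEB at q*: 11.55 + 1.55×68.2933 = 117.4046.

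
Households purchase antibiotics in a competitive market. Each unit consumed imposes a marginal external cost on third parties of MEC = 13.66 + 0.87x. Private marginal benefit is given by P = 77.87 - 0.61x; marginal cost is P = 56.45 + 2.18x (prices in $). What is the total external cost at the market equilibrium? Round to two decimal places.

$130.51

Market equilibrium (private): 56.45 + 2.18x = 77.87 - 0.61x → x_m = 7.6774.
Total external cost = ∫₀^{x_m} (13.66 + 0.87x) dx = 13.66×7.6774 + ½×0.87×7.6774² = 130.5133.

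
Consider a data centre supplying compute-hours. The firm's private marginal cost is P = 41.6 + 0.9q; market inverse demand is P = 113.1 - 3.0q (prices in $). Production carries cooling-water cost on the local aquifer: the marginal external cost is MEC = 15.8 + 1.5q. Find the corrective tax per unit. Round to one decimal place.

Social marginal cost = private MC + MEC = 57.4 + 2.4q.
Set SMC = demand: 57.4 + 2.4q = 113.1 - 3.0q → q* = 10.3148.
The Pigouvian tax equals MEC at q*: 15.8 + 1.5×10.3148 = 31.2722.

tax = $31.3 per unit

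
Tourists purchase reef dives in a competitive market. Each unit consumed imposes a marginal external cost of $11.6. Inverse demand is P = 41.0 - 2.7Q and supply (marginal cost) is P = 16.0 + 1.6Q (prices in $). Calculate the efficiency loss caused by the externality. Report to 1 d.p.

DWL = $15.6

Market equilibrium (private): 16.0 + 1.6Q = 41.0 - 2.7Q → Q_m = 5.8140.
Social marginal benefit = demand − MEC = 29.4 - 2.7Q.
Set SMB = MC: 29.4 - 2.7Q = 16.0 + 1.6Q → Q* = 3.1163.
The loss is the area between SMB and MC from Q* to Q_m; with linear curves that's a triangle of height MEC(Q_m).
DWL = ½ × 2.6977 × 11.6000 = 15.6467.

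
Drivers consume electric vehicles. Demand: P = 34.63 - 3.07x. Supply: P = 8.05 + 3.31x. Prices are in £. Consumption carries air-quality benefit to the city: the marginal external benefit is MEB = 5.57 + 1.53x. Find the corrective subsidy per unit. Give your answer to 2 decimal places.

subsidy = £15.71 per unit

Social marginal benefit = demand + MEB = 40.20 - 1.54x.
Set SMB = MC: 40.20 - 1.54x = 8.05 + 3.31x → x* = 6.6289.
The Pigouvian subsidy equals MEB at x*: 5.57 + 1.53×6.6289 = 15.7122.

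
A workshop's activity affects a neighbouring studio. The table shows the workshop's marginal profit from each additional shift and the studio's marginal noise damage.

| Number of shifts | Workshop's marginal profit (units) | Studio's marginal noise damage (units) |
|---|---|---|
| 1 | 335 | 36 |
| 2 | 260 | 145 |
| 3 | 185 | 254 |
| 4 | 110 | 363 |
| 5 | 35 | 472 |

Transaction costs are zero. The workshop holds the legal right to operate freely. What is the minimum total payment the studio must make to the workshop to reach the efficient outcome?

330

Left alone the workshop would choose level 5 (marginal profit stays positive).
Efficient level: k* = 2 (marginal profit ≥ marginal noise damage through 2).
The studio must at least cover the workshop's forgone profit from cutting 5→2: 185 + 110 + 35 = 330.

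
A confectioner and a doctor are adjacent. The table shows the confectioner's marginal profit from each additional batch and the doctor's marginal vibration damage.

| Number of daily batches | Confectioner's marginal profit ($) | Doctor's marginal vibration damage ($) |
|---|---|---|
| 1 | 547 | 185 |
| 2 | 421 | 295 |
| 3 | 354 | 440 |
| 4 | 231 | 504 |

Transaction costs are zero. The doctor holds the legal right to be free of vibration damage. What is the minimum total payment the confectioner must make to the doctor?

$480

Efficient level: marginal profit ≥ marginal vibration damage through level 2, so k* = 2.
With the doctor holding the right, the confectioner must at least compensate total damage at k*: 185 + 295 = 480.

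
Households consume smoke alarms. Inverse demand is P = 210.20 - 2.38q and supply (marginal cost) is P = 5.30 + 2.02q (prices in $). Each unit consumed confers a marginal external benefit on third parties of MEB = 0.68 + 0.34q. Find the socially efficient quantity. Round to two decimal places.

Social marginal benefit = demand + MEB = 210.88 - 2.04q.
Set SMB = MC: 210.88 - 2.04q = 5.30 + 2.02q → q* = 50.6355.

q* = 50.64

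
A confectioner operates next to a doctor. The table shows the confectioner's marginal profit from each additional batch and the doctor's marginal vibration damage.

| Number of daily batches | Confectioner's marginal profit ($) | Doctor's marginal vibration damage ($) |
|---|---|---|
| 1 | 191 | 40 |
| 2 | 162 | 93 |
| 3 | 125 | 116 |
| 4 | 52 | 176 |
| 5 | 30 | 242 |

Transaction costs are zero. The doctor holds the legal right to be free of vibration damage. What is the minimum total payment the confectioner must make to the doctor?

$249

Efficient level: marginal profit ≥ marginal vibration damage through level 3, so k* = 3.
With the doctor holding the right, the confectioner must at least compensate total damage at k*: 40 + 93 + 116 = 249.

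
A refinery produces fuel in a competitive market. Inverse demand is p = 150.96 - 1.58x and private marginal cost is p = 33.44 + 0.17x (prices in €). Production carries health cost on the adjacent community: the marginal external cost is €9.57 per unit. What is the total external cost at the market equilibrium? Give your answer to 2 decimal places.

€642.67

Market equilibrium (private): 33.44 + 0.17x = 150.96 - 1.58x → x_m = 67.1543.
Total external cost = MEC × x_m = 9.57 × 67.1543 = 642.6667.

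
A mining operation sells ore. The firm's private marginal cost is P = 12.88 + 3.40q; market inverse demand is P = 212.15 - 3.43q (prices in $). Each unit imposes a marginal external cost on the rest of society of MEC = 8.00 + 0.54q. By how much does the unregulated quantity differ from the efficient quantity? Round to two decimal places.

Market equilibrium (private): 12.88 + 3.40q = 212.15 - 3.43q → q_m = 29.1757.
Social marginal cost = private MC + MEC = 20.88 + 3.94q.
Set SMC = demand: 20.88 + 3.94q = 212.15 - 3.43q → q* = 25.9525.
Gap = |29.1757 − 25.9525| = 3.2232.

3.22 units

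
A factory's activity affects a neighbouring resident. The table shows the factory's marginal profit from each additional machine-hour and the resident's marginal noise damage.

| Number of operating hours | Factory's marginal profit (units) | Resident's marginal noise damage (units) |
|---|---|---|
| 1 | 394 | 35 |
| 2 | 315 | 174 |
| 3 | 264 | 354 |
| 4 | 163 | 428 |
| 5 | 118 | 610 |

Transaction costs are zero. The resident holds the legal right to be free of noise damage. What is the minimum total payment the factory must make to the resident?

Efficient level: marginal profit ≥ marginal noise damage through level 2, so k* = 2.
With the resident holding the right, the factory must at least compensate total damage at k*: 35 + 174 = 209.

209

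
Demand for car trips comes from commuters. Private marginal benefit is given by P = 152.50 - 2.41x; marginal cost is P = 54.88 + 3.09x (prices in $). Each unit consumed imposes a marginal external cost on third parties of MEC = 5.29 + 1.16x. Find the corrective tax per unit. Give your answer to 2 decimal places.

Social marginal benefit = demand − MEC = 147.21 - 3.57x.
Set SMB = MC: 147.21 - 3.57x = 54.88 + 3.09x → x* = 13.8634.
The Pigouvian tax equals MEC at x*: 5.29 + 1.16×13.8634 = 21.3715.

tax = $21.37 per unit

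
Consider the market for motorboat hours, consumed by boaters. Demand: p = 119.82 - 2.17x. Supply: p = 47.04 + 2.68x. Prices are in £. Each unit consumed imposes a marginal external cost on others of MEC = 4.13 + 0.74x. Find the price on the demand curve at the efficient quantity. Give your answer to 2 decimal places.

Social marginal benefit = demand − MEC = 115.69 - 2.91x.
Set SMB = MC: 115.69 - 2.91x = 47.04 + 2.68x → x* = 12.2809.
Consumer price on the demand curve at x*: 119.82 − 2.17×12.2809 = 93.1704.

P = £93.17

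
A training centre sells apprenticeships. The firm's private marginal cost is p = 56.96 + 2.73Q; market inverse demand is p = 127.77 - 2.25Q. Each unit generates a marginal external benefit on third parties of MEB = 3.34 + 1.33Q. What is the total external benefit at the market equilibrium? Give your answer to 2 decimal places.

181.94

Market equilibrium (private): 56.96 + 2.73Q = 127.77 - 2.25Q → Q_m = 14.2189.
Total external benefit = ∫₀^{Q_m} (3.34 + 1.33Q) dQ = 3.34×14.2189 + ½×1.33×14.2189² = 181.9389.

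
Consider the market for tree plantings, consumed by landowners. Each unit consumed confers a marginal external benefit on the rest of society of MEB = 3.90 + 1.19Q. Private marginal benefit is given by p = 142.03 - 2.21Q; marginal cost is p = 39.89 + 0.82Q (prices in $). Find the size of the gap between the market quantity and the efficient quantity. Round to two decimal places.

23.92 units

Market equilibrium (private): 39.89 + 0.82Q = 142.03 - 2.21Q → Q_m = 33.7096.
Social marginal benefit = demand + MEB = 145.93 - 1.02Q.
Set SMB = MC: 145.93 - 1.02Q = 39.89 + 0.82Q → Q* = 57.6304.
Gap = |33.7096 − 57.6304| = 23.9208.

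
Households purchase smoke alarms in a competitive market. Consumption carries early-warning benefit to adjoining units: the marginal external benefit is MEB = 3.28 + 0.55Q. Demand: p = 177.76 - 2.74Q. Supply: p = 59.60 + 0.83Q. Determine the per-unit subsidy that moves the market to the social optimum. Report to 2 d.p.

Social marginal benefit = demand + MEB = 181.04 - 2.19Q.
Set SMB = MC: 181.04 - 2.19Q = 59.60 + 0.83Q → Q* = 40.2119.
The Pigouvian subsidy equals MEB at Q*: 3.28 + 0.55×40.2119 = 25.3965.

subsidy = 25.40 per unit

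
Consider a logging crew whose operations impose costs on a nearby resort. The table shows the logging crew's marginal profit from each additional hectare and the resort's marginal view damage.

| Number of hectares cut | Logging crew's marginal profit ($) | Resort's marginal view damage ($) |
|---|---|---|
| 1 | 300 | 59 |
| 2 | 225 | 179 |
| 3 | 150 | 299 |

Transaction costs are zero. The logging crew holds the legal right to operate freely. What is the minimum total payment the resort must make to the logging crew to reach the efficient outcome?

Left alone the logging crew would choose level 3 (marginal profit stays positive).
Efficient level: k* = 2 (marginal profit ≥ marginal view damage through 2).
The resort must at least cover the logging crew's forgone profit from cutting 3→2: 150 = 150.

$150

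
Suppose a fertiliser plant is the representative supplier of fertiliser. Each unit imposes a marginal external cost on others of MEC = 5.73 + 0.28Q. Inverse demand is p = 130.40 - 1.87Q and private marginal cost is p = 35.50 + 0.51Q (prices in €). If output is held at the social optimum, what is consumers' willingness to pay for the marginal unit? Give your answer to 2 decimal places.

Social marginal cost = private MC + MEC = 41.23 + 0.79Q.
Set SMC = demand: 41.23 + 0.79Q = 130.40 - 1.87Q → Q* = 33.5226.
Consumer price on the demand curve at Q*: 130.40 − 1.87×33.5226 = 67.7127.

P = €67.71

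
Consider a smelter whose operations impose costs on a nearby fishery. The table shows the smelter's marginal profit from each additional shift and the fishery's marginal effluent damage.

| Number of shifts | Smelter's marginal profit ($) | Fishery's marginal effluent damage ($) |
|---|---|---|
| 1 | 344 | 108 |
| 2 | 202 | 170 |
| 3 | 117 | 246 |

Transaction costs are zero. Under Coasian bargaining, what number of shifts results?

2

Bargaining reaches the level where marginal profit last exceeds marginal effluent damage.
That holds through level 2 (202 ≥ 170) but not at 3 (117 < 246).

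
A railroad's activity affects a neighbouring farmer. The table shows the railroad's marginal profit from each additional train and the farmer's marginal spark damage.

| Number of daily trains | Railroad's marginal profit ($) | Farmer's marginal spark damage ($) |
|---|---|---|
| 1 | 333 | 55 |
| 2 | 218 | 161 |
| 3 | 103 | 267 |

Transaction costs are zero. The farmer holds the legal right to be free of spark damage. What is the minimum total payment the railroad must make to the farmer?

Efficient level: marginal profit ≥ marginal spark damage through level 2, so k* = 2.
With the farmer holding the right, the railroad must at least compensate total damage at k*: 55 + 161 = 216.

$216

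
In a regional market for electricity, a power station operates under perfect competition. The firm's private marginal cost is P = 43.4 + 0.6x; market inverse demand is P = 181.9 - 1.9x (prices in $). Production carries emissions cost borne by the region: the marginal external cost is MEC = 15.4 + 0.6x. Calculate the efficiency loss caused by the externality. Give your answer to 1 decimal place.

DWL = $381.6

Market equilibrium (private): 43.4 + 0.6x = 181.9 - 1.9x → x_m = 55.4000.
Social marginal cost = private MC + MEC = 58.8 + 1.2x.
Set SMC = demand: 58.8 + 1.2x = 181.9 - 1.9x → x* = 39.7097.
The loss is the area between SMC and demand from x* to x_m; with linear curves that's a triangle of height MEC(x_m).
DWL = ½ × 15.6903 × 48.6400 = 381.5881.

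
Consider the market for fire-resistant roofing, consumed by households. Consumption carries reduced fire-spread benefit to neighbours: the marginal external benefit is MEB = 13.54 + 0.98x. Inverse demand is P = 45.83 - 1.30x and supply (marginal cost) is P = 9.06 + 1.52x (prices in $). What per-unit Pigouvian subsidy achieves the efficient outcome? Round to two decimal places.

Social marginal benefit = demand + MEB = 59.37 - 0.32x.
Set SMB = MC: 59.37 - 0.32x = 9.06 + 1.52x → x* = 27.3424.
The Pigouvian subsidy equals MEB at x*: 13.54 + 0.98×27.3424 = 40.3356.

subsidy = $40.34 per unit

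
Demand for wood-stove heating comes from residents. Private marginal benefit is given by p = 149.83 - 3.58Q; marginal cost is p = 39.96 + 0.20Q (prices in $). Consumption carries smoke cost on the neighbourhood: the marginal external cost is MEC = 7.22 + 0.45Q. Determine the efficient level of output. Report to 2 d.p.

Q* = 24.27

Social marginal benefit = demand − MEC = 142.61 - 4.03Q.
Set SMB = MC: 142.61 - 4.03Q = 39.96 + 0.20Q → Q* = 24.2671.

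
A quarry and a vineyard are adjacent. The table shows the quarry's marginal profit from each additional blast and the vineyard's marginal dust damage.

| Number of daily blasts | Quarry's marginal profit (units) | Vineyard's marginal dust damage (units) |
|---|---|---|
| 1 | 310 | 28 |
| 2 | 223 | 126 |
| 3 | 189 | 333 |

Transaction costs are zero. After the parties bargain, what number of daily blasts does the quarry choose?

Bargaining reaches the level where marginal profit last exceeds marginal dust damage.
That holds through level 2 (223 ≥ 126) but not at 3 (189 < 333).

2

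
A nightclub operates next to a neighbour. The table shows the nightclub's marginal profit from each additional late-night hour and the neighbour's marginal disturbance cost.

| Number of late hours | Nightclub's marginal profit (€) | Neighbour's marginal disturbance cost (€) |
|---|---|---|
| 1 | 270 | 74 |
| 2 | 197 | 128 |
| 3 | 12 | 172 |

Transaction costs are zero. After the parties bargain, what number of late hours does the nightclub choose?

2

Bargaining reaches the level where marginal profit last exceeds marginal disturbance cost.
That holds through level 2 (197 ≥ 128) but not at 3 (12 < 172).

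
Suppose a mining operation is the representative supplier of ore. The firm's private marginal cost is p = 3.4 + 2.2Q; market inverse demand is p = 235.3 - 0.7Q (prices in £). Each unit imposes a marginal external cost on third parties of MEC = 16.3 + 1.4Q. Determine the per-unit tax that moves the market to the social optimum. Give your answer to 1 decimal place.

tax = £86.5 per unit

Social marginal cost = private MC + MEC = 19.7 + 3.6Q.
Set SMC = demand: 19.7 + 3.6Q = 235.3 - 0.7Q → Q* = 50.1395.
The Pigouvian tax equals MEC at Q*: 16.3 + 1.4×50.1395 = 86.4953.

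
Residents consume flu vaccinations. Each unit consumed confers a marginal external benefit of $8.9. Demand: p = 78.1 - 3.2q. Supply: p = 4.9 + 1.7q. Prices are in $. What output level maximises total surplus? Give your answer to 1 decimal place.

q* = 16.8

Social marginal benefit = demand + MEB = 87.0 - 3.2q.
Set SMB = MC: 87.0 - 3.2q = 4.9 + 1.7q → q* = 16.7551.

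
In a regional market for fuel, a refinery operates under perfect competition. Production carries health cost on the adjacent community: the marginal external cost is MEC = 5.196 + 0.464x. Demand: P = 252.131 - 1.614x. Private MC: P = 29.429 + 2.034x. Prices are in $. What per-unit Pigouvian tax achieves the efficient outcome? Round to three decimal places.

Social marginal cost = private MC + MEC = 34.625 + 2.498x.
Set SMC = demand: 34.625 + 2.498x = 252.131 - 1.614x → x* = 52.8954.
The Pigouvian tax equals MEC at x*: 5.196 + 0.464×52.8954 = 29.7395.

tax = $29.739 per unit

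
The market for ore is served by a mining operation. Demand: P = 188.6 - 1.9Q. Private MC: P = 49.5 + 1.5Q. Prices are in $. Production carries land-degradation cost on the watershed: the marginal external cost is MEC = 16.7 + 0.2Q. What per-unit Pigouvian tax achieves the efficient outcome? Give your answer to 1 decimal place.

Social marginal cost = private MC + MEC = 66.2 + 1.7Q.
Set SMC = demand: 66.2 + 1.7Q = 188.6 - 1.9Q → Q* = 34.0000.
The Pigouvian tax equals MEC at Q*: 16.7 + 0.2×34.0000 = 23.5000.

tax = $23.5 per unit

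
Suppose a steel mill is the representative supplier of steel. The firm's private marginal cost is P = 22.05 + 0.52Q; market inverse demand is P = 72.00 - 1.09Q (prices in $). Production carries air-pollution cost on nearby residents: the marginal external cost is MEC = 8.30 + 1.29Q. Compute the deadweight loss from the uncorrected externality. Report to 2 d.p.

DWL = $402.59

Market equilibrium (private): 22.05 + 0.52Q = 72.00 - 1.09Q → Q_m = 31.0248.
Social marginal cost = private MC + MEC = 30.35 + 1.81Q.
Set SMC = demand: 30.35 + 1.81Q = 72.00 - 1.09Q → Q* = 14.3621.
Height of the DWL triangle at Q_m is SMC(Q_m) − demand(Q_m) = MEC(Q_m) = 48.3220.
DWL = ½ × 16.6627 × 48.3220 = 402.5875.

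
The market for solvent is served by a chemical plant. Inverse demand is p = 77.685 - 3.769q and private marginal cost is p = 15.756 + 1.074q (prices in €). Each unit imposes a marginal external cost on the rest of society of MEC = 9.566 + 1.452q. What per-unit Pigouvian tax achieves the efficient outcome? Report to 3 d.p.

tax = €21.644 per unit

Social marginal cost = private MC + MEC = 25.322 + 2.526q.
Set SMC = demand: 25.322 + 2.526q = 77.685 - 3.769q → q* = 8.3182.
The Pigouvian tax equals MEC at q*: 9.566 + 1.452×8.3182 = 21.6440.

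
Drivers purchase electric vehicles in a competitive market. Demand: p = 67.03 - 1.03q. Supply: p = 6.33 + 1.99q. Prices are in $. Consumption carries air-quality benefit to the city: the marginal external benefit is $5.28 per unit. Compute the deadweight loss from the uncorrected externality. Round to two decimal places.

DWL = $4.62

Market equilibrium (private): 6.33 + 1.99q = 67.03 - 1.03q → q_m = 20.0993.
Social marginal benefit = demand + MEB = 72.31 - 1.03q.
Set SMB = MC: 72.31 - 1.03q = 6.33 + 1.99q → q* = 21.8477.
The loss is the area between SMB and MC from q* to q_m; with linear curves that's a triangle of height MEB(q_m).
DWL = ½ × 1.7484 × 5.2800 = 4.6158.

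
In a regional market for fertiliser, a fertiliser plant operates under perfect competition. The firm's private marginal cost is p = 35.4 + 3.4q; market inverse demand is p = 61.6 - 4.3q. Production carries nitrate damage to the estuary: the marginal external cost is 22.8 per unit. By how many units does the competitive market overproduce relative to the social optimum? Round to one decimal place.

3.0 units

Market equilibrium (private): 35.4 + 3.4q = 61.6 - 4.3q → q_m = 3.4026.
Social marginal cost = private MC + MEC = 58.2 + 3.4q.
Set SMC = demand: 58.2 + 3.4q = 61.6 - 4.3q → q* = 0.4416.
Gap = |3.4026 − 0.4416| = 2.9610.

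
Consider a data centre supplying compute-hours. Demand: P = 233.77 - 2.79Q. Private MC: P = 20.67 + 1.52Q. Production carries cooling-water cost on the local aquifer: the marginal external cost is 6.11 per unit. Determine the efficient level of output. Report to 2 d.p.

Social marginal cost = private MC + MEC = 26.78 + 1.52Q.
Set SMC = demand: 26.78 + 1.52Q = 233.77 - 2.79Q → Q* = 48.0255.

Q* = 48.03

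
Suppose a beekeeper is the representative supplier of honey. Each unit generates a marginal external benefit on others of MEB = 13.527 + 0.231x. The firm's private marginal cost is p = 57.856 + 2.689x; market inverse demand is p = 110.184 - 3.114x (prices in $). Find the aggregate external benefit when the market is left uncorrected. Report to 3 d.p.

Market equilibrium (private): 57.856 + 2.689x = 110.184 - 3.114x → x_m = 9.0174.
Total external benefit = ∫₀^{x_m} (13.527 + 0.231x) dx = 13.527×9.0174 + ½×0.231×9.0174² = 131.3701.

$131.370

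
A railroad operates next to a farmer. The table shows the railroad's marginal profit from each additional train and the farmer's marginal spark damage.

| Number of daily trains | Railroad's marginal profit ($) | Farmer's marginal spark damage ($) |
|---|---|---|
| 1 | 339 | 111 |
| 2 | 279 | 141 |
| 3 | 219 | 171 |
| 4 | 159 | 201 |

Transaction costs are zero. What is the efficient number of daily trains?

Bargaining reaches the level where marginal profit last exceeds marginal spark damage.
That holds through level 3 (219 ≥ 171) but not at 4 (159 < 201).

3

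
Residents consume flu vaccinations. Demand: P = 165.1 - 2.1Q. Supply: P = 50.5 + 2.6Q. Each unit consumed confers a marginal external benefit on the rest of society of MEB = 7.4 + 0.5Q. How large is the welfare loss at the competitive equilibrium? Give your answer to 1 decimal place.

DWL = 45.7

Market equilibrium (private): 50.5 + 2.6Q = 165.1 - 2.1Q → Q_m = 24.3830.
Social marginal benefit = demand + MEB = 172.5 - 1.6Q.
Set SMB = MC: 172.5 - 1.6Q = 50.5 + 2.6Q → Q* = 29.0476.
The loss is the area between SMB and MC from Q* to Q_m; with linear curves that's a triangle of height MEB(Q_m).
DWL = ½ × 4.6646 × 19.5915 = 45.6933.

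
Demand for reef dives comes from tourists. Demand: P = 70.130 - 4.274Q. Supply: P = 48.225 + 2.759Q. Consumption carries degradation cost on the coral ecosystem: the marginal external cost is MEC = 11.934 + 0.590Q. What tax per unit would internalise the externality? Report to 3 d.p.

Social marginal benefit = demand − MEC = 58.196 - 4.864Q.
Set SMB = MC: 58.196 - 4.864Q = 48.225 + 2.759Q → Q* = 1.3080.
The Pigouvian tax equals MEC at Q*: 11.934 + 0.590×1.3080 = 12.7057.

tax = 12.706 per unit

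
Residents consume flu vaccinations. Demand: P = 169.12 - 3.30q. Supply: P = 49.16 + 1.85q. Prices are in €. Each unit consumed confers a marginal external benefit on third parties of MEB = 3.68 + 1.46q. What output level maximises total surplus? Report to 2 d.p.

q* = 33.51

Social marginal benefit = demand + MEB = 172.80 - 1.84q.
Set SMB = MC: 172.80 - 1.84q = 49.16 + 1.85q → q* = 33.5068.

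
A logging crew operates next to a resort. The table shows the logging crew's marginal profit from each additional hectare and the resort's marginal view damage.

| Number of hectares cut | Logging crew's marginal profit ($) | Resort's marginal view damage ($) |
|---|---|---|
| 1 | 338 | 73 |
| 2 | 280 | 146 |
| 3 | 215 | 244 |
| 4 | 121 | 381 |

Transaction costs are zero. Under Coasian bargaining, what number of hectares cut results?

2

Bargaining reaches the level where marginal profit last exceeds marginal view damage.
That holds through level 2 (280 ≥ 146) but not at 3 (215 < 244).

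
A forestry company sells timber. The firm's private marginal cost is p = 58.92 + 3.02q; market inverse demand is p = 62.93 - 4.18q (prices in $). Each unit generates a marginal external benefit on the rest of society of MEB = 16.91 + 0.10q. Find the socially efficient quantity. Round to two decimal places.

q* = 2.95

Social marginal cost = private MC − MEB = 42.01 + 2.92q.
Set SMC = demand: 42.01 + 2.92q = 62.93 - 4.18q → q* = 2.9465.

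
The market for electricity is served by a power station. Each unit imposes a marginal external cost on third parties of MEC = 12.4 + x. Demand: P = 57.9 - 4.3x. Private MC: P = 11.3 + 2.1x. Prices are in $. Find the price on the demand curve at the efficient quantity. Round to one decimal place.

P = $38.0

Social marginal cost = private MC + MEC = 23.7 + 3.1x.
Set SMC = demand: 23.7 + 3.1x = 57.9 - 4.3x → x* = 4.6216.
Consumer price on the demand curve at x*: 57.9 − 4.3×4.6216 = 38.0271.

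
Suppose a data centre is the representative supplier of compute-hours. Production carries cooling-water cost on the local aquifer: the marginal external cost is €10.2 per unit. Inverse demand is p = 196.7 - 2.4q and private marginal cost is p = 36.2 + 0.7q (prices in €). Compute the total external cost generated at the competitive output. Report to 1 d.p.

€528.1

Market equilibrium (private): 36.2 + 0.7q = 196.7 - 2.4q → q_m = 51.7742.
Total external cost = MEC × q_m = 10.2 × 51.7742 = 528.0968.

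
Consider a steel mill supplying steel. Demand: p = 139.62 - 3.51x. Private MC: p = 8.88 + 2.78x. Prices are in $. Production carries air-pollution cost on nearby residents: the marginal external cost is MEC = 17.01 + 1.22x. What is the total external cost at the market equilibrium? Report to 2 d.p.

$617.10

Market equilibrium (private): 8.88 + 2.78x = 139.62 - 3.51x → x_m = 20.7854.
Total external cost = ∫₀^{x_m} (17.01 + 1.22x) dx = 17.01×20.7854 + ½×1.22×20.7854² = 617.0997.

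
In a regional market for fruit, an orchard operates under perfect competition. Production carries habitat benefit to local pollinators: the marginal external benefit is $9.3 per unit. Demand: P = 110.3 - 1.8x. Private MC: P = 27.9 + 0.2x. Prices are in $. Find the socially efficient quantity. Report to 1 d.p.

Social marginal cost = private MC − MEB = 18.6 + 0.2x.
Set SMC = demand: 18.6 + 0.2x = 110.3 - 1.8x → x* = 45.8500.

x* = 45.9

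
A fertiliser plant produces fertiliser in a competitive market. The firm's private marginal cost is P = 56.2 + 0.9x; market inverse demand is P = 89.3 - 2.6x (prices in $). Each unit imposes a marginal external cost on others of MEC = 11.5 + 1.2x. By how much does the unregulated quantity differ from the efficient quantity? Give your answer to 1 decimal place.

4.9 units

Market equilibrium (private): 56.2 + 0.9x = 89.3 - 2.6x → x_m = 9.4571.
Social marginal cost = private MC + MEC = 67.7 + 2.1x.
Set SMC = demand: 67.7 + 2.1x = 89.3 - 2.6x → x* = 4.5957.
Gap = |9.4571 − 4.5957| = 4.8614.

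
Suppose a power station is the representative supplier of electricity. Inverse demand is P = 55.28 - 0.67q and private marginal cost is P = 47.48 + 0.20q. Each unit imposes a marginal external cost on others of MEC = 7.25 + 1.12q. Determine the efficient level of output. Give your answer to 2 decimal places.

Social marginal cost = private MC + MEC = 54.73 + 1.32q.
Set SMC = demand: 54.73 + 1.32q = 55.28 - 0.67q → q* = 0.2764.

q* = 0.28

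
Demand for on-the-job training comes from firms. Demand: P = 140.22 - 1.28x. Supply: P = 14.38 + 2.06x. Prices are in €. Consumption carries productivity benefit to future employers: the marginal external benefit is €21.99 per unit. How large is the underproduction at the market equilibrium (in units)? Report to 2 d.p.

Market equilibrium (private): 14.38 + 2.06x = 140.22 - 1.28x → x_m = 37.6766.
Social marginal benefit = demand + MEB = 162.21 - 1.28x.
Set SMB = MC: 162.21 - 1.28x = 14.38 + 2.06x → x* = 44.2605.
Gap = |37.6766 − 44.2605| = 6.5839.

6.58 units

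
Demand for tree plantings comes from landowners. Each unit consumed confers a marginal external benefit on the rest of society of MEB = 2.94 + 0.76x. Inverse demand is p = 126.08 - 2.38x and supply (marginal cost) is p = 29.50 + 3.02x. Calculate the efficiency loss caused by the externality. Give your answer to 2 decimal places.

Market equilibrium (private): 29.50 + 3.02x = 126.08 - 2.38x → x_m = 17.8852.
Social marginal benefit = demand + MEB = 129.02 - 1.62x.
Set SMB = MC: 129.02 - 1.62x = 29.50 + 3.02x → x* = 21.4483.
The loss is the area between SMB and MC from x* to x_m; with linear curves that's a triangle of height MEB(x_m).
DWL = ½ × 3.5631 × 16.5327 = 29.4538.

DWL = 29.45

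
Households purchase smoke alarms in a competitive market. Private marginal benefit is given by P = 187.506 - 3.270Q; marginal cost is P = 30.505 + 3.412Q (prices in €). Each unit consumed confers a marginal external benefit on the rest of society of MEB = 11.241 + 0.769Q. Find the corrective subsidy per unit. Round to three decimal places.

subsidy = €33.121 per unit

Social marginal benefit = demand + MEB = 198.747 - 2.501Q.
Set SMB = MC: 198.747 - 2.501Q = 30.505 + 3.412Q → Q* = 28.4529.
The Pigouvian subsidy equals MEB at Q*: 11.241 + 0.769×28.4529 = 33.1213.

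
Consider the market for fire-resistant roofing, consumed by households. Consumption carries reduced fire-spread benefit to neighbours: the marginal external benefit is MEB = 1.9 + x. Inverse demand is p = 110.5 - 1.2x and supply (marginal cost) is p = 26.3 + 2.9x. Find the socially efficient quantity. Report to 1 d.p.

x* = 27.8

Social marginal benefit = demand + MEB = 112.4 - 0.2x.
Set SMB = MC: 112.4 - 0.2x = 26.3 + 2.9x → x* = 27.7742.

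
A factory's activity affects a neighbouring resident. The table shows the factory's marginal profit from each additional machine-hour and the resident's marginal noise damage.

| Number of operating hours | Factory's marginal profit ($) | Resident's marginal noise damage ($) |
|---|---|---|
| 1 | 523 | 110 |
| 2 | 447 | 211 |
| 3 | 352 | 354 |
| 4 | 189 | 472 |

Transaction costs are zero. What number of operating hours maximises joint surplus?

2

Bargaining reaches the level where marginal profit last exceeds marginal noise damage.
That holds through level 2 (447 ≥ 211) but not at 3 (352 < 354).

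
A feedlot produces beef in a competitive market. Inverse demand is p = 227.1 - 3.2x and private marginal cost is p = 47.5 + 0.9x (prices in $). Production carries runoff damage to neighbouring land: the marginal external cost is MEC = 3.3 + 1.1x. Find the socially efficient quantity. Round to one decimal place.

Social marginal cost = private MC + MEC = 50.8 + 2.0x.
Set SMC = demand: 50.8 + 2.0x = 227.1 - 3.2x → x* = 33.9038.

x* = 33.9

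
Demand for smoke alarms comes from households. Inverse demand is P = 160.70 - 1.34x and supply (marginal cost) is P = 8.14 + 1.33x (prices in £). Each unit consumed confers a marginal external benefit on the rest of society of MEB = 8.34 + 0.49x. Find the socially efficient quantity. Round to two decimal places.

Social marginal benefit = demand + MEB = 169.04 - 0.85x.
Set SMB = MC: 169.04 - 0.85x = 8.14 + 1.33x → x* = 73.8073.

x* = 73.81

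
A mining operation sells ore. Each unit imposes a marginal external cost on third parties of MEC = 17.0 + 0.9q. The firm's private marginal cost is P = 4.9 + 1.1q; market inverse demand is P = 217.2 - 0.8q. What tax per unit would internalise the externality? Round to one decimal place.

Social marginal cost = private MC + MEC = 21.9 + 2.0q.
Set SMC = demand: 21.9 + 2.0q = 217.2 - 0.8q → q* = 69.7500.
The Pigouvian tax equals MEC at q*: 17.0 + 0.9×69.7500 = 79.7750.

tax = 79.8 per unit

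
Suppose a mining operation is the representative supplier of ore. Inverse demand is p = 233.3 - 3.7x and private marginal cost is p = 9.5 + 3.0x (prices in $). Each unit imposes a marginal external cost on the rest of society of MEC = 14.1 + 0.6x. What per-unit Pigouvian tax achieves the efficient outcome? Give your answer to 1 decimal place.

Social marginal cost = private MC + MEC = 23.6 + 3.6x.
Set SMC = demand: 23.6 + 3.6x = 233.3 - 3.7x → x* = 28.7260.
The Pigouvian tax equals MEC at x*: 14.1 + 0.6×28.7260 = 31.3356.

tax = $31.3 per unit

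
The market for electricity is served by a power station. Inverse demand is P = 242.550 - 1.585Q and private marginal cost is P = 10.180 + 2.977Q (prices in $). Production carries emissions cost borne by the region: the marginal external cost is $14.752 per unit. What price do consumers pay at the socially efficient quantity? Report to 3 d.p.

P = $166.942

Social marginal cost = private MC + MEC = 24.932 + 2.977Q.
Set SMC = demand: 24.932 + 2.977Q = 242.550 - 1.585Q → Q* = 47.7023.
Consumer price on the demand curve at Q*: 242.550 − 1.585×47.7023 = 166.9419.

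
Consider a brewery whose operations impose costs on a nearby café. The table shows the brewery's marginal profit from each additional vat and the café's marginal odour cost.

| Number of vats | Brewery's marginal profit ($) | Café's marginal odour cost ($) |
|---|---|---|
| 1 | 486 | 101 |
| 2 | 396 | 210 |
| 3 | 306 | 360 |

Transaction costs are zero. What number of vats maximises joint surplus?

Bargaining reaches the level where marginal profit last exceeds marginal odour cost.
That holds through level 2 (396 ≥ 210) but not at 3 (306 < 360).

2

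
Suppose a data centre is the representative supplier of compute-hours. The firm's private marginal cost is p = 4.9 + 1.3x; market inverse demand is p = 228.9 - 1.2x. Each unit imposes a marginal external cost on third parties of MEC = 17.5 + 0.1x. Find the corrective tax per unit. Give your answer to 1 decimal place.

tax = 25.4 per unit

Social marginal cost = private MC + MEC = 22.4 + 1.4x.
Set SMC = demand: 22.4 + 1.4x = 228.9 - 1.2x → x* = 79.4231.
The Pigouvian tax equals MEC at x*: 17.5 + 0.1×79.4231 = 25.4423.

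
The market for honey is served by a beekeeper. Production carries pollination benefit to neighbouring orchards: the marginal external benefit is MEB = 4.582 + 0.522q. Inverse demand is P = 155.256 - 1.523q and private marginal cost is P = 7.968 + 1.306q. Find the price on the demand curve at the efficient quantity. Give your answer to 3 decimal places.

Social marginal cost = private MC − MEB = 3.386 + 0.784q.
Set SMC = demand: 3.386 + 0.784q = 155.256 - 1.523q → q* = 65.8301.
Consumer price on the demand curve at q*: 155.256 − 1.523×65.8301 = 54.9968.

P = 54.997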